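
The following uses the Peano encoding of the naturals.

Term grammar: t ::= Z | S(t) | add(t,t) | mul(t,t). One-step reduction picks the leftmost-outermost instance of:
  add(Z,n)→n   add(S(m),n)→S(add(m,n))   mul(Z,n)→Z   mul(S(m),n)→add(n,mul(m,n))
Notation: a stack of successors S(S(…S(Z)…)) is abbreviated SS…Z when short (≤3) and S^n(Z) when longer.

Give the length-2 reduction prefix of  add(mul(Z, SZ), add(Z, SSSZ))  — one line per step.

Answer: after 2 steps: add(Z, SSSZ)

Reduction:
  start: add(mul(Z, SZ), add(Z, SSSZ))
  [1] add(Z, add(Z, SSSZ))
  [2] add(Z, SSSZ)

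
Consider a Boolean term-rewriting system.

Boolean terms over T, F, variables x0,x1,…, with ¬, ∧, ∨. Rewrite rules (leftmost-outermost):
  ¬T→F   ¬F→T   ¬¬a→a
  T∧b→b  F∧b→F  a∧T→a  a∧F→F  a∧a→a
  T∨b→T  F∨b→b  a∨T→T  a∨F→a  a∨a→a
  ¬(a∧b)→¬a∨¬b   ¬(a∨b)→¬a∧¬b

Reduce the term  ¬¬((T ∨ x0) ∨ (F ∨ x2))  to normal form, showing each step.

Answer: normal form = T  (in 3 steps)

Working:
  start: ¬¬((T ∨ x0) ∨ (F ∨ x2))
  →1  (T ∨ x0) ∨ (F ∨ x2)
  →2  T ∨ (F ∨ x2)
  →3  T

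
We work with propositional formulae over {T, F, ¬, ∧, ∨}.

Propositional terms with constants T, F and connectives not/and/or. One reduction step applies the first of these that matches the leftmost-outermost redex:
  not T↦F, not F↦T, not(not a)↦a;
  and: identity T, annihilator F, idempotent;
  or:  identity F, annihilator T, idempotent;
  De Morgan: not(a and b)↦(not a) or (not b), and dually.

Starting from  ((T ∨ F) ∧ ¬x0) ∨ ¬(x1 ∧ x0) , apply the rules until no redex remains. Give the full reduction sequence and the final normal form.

Answer: normal form = ¬x0 ∨ (¬x1 ∨ ¬x0)  (in 3 steps)

Reduction:
  start: ((T ∨ F) ∧ ¬x0) ∨ ¬(x1 ∧ x0)
  step 1: (T ∧ ¬x0) ∨ ¬(x1 ∧ x0)
  step 2: ¬x0 ∨ ¬(x1 ∧ x0)
  step 3: ¬x0 ∨ (¬x1 ∨ ¬x0)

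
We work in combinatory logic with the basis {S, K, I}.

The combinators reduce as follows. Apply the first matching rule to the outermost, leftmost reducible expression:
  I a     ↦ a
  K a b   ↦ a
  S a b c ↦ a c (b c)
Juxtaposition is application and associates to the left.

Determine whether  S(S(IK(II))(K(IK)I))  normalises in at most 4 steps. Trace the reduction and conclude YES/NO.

Answer: YES — reaches normal form S(S(KI)K) in 4 ≤ 4 steps

Derivation:
  start: S(S(IK(II))(K(IK)I))
  →1  S(S(K(II))(K(IK)I))
  →2  S(S(KI)(K(IK)I))
  →3  S(S(KI)(IK))
  →4  S(S(KI)K)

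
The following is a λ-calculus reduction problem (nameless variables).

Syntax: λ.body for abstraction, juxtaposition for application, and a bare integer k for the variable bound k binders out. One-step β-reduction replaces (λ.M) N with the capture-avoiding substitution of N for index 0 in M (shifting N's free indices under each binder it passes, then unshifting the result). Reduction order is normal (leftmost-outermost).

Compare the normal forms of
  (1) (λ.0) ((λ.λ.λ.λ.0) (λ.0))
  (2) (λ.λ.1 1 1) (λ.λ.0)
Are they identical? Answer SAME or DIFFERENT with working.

Term A:
  start: (λ.0) ((λ.λ.λ.λ.0) (λ.0))
  →1  (λ.λ.λ.λ.0) (λ.0)
  →2  λ.λ.λ.0

Term B:
  start: (λ.λ.1 1 1) (λ.λ.0)
  →1  λ.(λ.λ.0) (λ.λ.0) (λ.λ.0)
  →2  λ.(λ.0) (λ.λ.0)
  →3  λ.λ.λ.0

Answer: SAME — A ⇓ λ.λ.λ.0, B ⇓ λ.λ.λ.0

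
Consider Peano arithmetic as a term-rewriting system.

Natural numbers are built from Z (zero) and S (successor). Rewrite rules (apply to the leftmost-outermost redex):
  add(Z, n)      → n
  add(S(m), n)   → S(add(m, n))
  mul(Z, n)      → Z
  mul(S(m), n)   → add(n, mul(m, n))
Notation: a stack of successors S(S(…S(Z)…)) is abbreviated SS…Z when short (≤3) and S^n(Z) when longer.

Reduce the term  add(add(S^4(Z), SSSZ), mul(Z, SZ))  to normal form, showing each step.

Answer: normal form = S^7(Z)  (in 14 steps)

Working:
  start: add(add(S^4(Z), SSSZ), mul(Z, SZ))
  →1  add(S(add(SSSZ, SSSZ)), mul(Z, SZ))
  →2  S(add(add(SSSZ, SSSZ), mul(Z, SZ)))
  →3  S(add(S(add(SSZ, SSSZ)), mul(Z, SZ)))
  →4  S(S(add(add(SSZ, SSSZ), mul(Z, SZ))))
  →5  S(S(add(S(add(SZ, SSSZ)), mul(Z, SZ))))
  →6  S(S(S(add(add(SZ, SSSZ), mul(Z, SZ)))))
  →7  S(S(S(add(S(add(Z, SSSZ)), mul(Z, SZ)))))
  →8  S(S(S(S(add(add(Z, SSSZ), mul(Z, SZ))))))
  →9  S(S(S(S(add(SSSZ, mul(Z, SZ))))))
  →10  S(S(S(S(S(add(SSZ, mul(Z, SZ)))))))
  →11  S(S(S(S(S(S(add(SZ, mul(Z, SZ))))))))
  →12  S(S(S(S(S(S(S(add(Z, mul(Z, SZ)))))))))
  →13  S(S(S(S(S(S(S(mul(Z, SZ))))))))
  →14  S^7(Z)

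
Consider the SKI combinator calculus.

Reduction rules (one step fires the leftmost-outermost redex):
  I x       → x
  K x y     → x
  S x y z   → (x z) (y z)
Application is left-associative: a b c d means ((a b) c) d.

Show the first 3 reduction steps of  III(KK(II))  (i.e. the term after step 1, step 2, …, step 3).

Answer: after 3 steps: KK(II)

Working:
  start: III(KK(II))
  [1] II(KK(II))
  [2] I(KK(II))
  [3] KK(II)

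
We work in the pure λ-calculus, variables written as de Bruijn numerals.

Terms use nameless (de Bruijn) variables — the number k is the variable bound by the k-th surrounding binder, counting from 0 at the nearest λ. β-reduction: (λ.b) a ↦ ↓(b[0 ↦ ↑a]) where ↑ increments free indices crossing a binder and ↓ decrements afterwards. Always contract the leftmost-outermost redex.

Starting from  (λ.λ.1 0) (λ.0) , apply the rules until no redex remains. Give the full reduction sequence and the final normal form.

  start: (λ.λ.1 0) (λ.0)
  step 1: λ.(λ.0) 0
  step 2: λ.0

Answer: normal form = λ.0  (in 2 steps)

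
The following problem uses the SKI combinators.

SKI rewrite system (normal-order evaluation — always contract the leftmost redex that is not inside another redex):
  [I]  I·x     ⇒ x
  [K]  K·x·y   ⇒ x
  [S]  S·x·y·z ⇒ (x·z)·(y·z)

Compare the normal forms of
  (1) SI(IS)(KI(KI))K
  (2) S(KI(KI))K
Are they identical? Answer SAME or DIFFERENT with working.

Term A:
  start: SI(IS)(KI(KI))K
  step 1: I(KI(KI))(IS(KI(KI)))K
  step 2: KI(KI)(IS(KI(KI)))K
  step 3: I(IS(KI(KI)))K
  step 4: IS(KI(KI))K
  step 5: S(KI(KI))K
  step 6: SIK

Term B:
  start: S(KI(KI))K
  step 1: SIK

Answer: SAME — A ⇓ SIK, B ⇓ SIK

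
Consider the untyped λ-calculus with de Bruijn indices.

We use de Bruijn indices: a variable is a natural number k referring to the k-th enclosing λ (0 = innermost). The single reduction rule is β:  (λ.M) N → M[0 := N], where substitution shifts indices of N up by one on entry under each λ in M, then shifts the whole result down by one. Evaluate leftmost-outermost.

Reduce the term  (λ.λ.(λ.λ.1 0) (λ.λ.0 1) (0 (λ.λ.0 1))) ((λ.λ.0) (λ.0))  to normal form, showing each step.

  start: (λ.λ.(λ.λ.1 0) (λ.λ.0 1) (0 (λ.λ.0 1))) ((λ.λ.0) (λ.0))
  step 1: λ.(λ.λ.1 0) (λ.λ.0 1) (0 (λ.λ.0 1))
  step 2: λ.(λ.(λ.λ.0 1) 0) (0 (λ.λ.0 1))
  step 3: λ.(λ.λ.0 1) (0 (λ.λ.0 1))
  step 4: λ.λ.0 (1 (λ.λ.0 1))

Answer: normal form = λ.λ.0 (1 (λ.λ.0 1))  (in 4 steps)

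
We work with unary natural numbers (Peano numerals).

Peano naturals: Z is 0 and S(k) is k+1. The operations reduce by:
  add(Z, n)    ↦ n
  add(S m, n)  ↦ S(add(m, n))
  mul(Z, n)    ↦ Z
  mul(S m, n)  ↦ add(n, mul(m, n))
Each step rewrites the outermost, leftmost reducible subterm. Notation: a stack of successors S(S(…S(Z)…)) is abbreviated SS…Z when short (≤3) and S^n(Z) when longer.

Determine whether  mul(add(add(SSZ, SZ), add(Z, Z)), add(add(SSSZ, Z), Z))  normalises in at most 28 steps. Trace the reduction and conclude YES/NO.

Answer: NO — after 28 steps the term is S(S(S(S(S(S(add(add(Z, Z), mul(add(add(Z, SZ), add(Z, Z)), add(add(SSSZ, Z), Z))))))))), not yet normal

Working:
  start: mul(add(add(SSZ, SZ), add(Z, Z)), add(add(SSSZ, Z), Z))
  [1] mul(add(S(add(SZ, SZ)), add(Z, Z)), add(add(SSSZ, Z), Z))
  [2] mul(S(add(add(SZ, SZ), add(Z, Z))), add(add(SSSZ, Z), Z))
  [3] add(add(add(SSSZ, Z), Z), mul(add(add(SZ, SZ), add(Z, Z)), add(add(SSSZ, Z), Z)))
  [4] add(add(S(add(SSZ, Z)), Z), mul(add(add(SZ, SZ), add(Z, Z)), add(add(SSSZ, Z), Z)))
  [5] add(S(add(add(SSZ, Z), Z)), mul(add(add(SZ, SZ), add(Z, Z)), add(add(SSSZ, Z), Z)))
  [6] S(add(add(add(SSZ, Z), Z), mul(add(add(SZ, SZ), add(Z, Z)), add(add(SSSZ, Z), Z))))
  [7] S(add(add(S(add(SZ, Z)), Z), mul(add(add(SZ, SZ), add(Z, Z)), add(add(SSSZ, Z), Z))))
  [8] S(add(S(add(add(SZ, Z), Z)), mul(add(add(SZ, SZ), add(Z, Z)), add(add(SSSZ, Z), Z))))
  [9] S(S(add(add(add(SZ, Z), Z), mul(add(add(SZ, SZ), add(Z, Z)), add(add(SSSZ, Z), Z)))))
  [10] S(S(add(add(S(add(Z, Z)), Z), mul(add(add(SZ, SZ), add(Z, Z)), add(add(SSSZ, Z), Z)))))
  [11] S(S(add(S(add(add(Z, Z), Z)), mul(add(add(SZ, SZ), add(Z, Z)), add(add(SSSZ, Z), Z)))))
  [12] S(S(S(add(add(add(Z, Z), Z), mul(add(add(SZ, SZ), add(Z, Z)), add(add(SSSZ, Z), Z))))))
  [13] S(S(S(add(add(Z, Z), mul(add(add(SZ, SZ), add(Z, Z)), add(add(SSSZ, Z), Z))))))
  [14] S(S(S(add(Z, mul(add(add(SZ, SZ), add(Z, Z)), add(add(SSSZ, Z), Z))))))
  [15] S(S(S(mul(add(add(SZ, SZ), add(Z, Z)), add(add(SSSZ, Z), Z)))))
  [16] S(S(S(mul(add(S(add(Z, SZ)), add(Z, Z)), add(add(SSSZ, Z), Z)))))
  [17] S(S(S(mul(S(add(add(Z, SZ), add(Z, Z))), add(add(SSSZ, Z), Z)))))
  [18] S(S(S(add(add(add(SSSZ, Z), Z), mul(add(add(Z, SZ), add(Z, Z)), add(add(SSSZ, Z), Z))))))
  [19] S(S(S(add(add(S(add(SSZ, Z)), Z), mul(add(add(Z, SZ), add(Z, Z)), add(add(SSSZ, Z), Z))))))
  [20] S(S(S(add(S(add(add(SSZ, Z), Z)), mul(add(add(Z, SZ), add(Z, Z)), add(add(SSSZ, Z), Z))))))
  [21] S(S(S(S(add(add(add(SSZ, Z), Z), mul(add(add(Z, SZ), add(Z, Z)), add(add(SSSZ, Z), Z)))))))
  [22] S(S(S(S(add(add(S(add(SZ, Z)), Z), mul(add(add(Z, SZ), add(Z, Z)), add(add(SSSZ, Z), Z)))))))
  [23] S(S(S(S(add(S(add(add(SZ, Z), Z)), mul(add(add(Z, SZ), add(Z, Z)), add(add(SSSZ, Z), Z)))))))
  [24] S(S(S(S(S(add(add(add(SZ, Z), Z), mul(add(add(Z, SZ), add(Z, Z)), add(add(SSSZ, Z), Z))))))))
  [25] S(S(S(S(S(add(add(S(add(Z, Z)), Z), mul(add(add(Z, SZ), add(Z, Z)), add(add(SSSZ, Z), Z))))))))
  [26] S(S(S(S(S(add(S(add(add(Z, Z), Z)), mul(add(add(Z, SZ), add(Z, Z)), add(add(SSSZ, Z), Z))))))))
  [27] S(S(S(S(S(S(add(add(add(Z, Z), Z), mul(add(add(Z, SZ), add(Z, Z)), add(add(SSSZ, Z), Z)))))))))
  [28] S(S(S(S(S(S(add(add(Z, Z), mul(add(add(Z, SZ), add(Z, Z)), add(add(SSSZ, Z), Z)))))))))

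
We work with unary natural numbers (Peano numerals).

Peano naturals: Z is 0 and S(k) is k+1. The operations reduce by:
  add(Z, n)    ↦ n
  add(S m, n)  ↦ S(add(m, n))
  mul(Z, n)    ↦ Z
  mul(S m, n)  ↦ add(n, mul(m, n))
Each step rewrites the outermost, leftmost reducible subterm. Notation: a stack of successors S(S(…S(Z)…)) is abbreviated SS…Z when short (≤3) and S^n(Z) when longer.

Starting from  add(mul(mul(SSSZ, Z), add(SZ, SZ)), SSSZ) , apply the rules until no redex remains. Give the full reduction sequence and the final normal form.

  start: add(mul(mul(SSSZ, Z), add(SZ, SZ)), SSSZ)
  step 1: add(mul(add(Z, mul(SSZ, Z)), add(SZ, SZ)), SSSZ)
  step 2: add(mul(mul(SSZ, Z), add(SZ, SZ)), SSSZ)
  step 3: add(mul(add(Z, mul(SZ, Z)), add(SZ, SZ)), SSSZ)
  step 4: add(mul(mul(SZ, Z), add(SZ, SZ)), SSSZ)
  step 5: add(mul(add(Z, mul(Z, Z)), add(SZ, SZ)), SSSZ)
  step 6: add(mul(mul(Z, Z), add(SZ, SZ)), SSSZ)
  step 7: add(mul(Z, add(SZ, SZ)), SSSZ)
  step 8: add(Z, SSSZ)
  step 9: SSSZ

Answer: normal form = SSSZ  (in 9 steps)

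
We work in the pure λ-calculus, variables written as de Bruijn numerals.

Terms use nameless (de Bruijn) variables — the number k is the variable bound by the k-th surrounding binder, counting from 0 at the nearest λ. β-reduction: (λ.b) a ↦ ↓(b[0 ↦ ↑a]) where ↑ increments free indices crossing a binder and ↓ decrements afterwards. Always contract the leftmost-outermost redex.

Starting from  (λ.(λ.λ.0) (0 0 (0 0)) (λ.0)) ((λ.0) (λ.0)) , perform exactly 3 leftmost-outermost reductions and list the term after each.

  start: (λ.(λ.λ.0) (0 0 (0 0)) (λ.0)) ((λ.0) (λ.0))
  step 1: (λ.λ.0) ((λ.0) (λ.0) ((λ.0) (λ.0)) ((λ.0) (λ.0) ((λ.0) (λ.0)))) (λ.0)
  step 2: (λ.0) (λ.0)
  step 3: λ.0

Answer: after 3 steps: λ.0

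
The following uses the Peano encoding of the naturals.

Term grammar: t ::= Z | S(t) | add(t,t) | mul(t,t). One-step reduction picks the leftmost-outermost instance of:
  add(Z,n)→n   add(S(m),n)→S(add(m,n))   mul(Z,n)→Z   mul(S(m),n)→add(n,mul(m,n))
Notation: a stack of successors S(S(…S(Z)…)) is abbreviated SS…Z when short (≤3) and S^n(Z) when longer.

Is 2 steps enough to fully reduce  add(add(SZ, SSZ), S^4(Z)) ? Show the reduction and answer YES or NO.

  start: add(add(SZ, SSZ), S^4(Z))
  →1  add(S(add(Z, SSZ)), S^4(Z))
  →2  S(add(add(Z, SSZ), S^4(Z)))

Answer: NO — after 2 steps the term is S(add(add(Z, SSZ), S^4(Z))), not yet normal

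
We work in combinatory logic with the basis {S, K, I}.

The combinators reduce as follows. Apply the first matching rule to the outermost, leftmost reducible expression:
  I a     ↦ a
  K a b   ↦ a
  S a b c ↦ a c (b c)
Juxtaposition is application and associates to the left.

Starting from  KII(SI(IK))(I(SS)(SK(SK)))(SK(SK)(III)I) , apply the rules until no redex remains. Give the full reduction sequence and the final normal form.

Answer: normal form = S(SS(SK(SK)))(SS(SK(SK)))  (in 23 steps)

Reduction:
  start: KII(SI(IK))(I(SS)(SK(SK)))(SK(SK)(III)I)
  [1] I(SI(IK))(I(SS)(SK(SK)))(SK(SK)(III)I)
  [2] SI(IK)(I(SS)(SK(SK)))(SK(SK)(III)I)
  [3] I(I(SS)(SK(SK)))(IK(I(SS)(SK(SK))))(SK(SK)(III)I)
  [4] I(SS)(SK(SK))(IK(I(SS)(SK(SK))))(SK(SK)(III)I)
  [5] SS(SK(SK))(IK(I(SS)(SK(SK))))(SK(SK)(III)I)
  [6] S(IK(I(SS)(SK(SK))))(SK(SK)(IK(I(SS)(SK(SK)))))(SK(SK)(III)I)
  [7] IK(I(SS)(SK(SK)))(SK(SK)(III)I)(SK(SK)(IK(I(SS)(SK(SK))))(SK(SK)(III)I))
  [8] K(I(SS)(SK(SK)))(SK(SK)(III)I)(SK(SK)(IK(I(SS)(SK(SK))))(SK(SK)(III)I))
  [9] I(SS)(SK(SK))(SK(SK)(IK(I(SS)(SK(SK))))(SK(SK)(III)I))
  [10] SS(SK(SK))(SK(SK)(IK(I(SS)(SK(SK))))(SK(SK)(III)I))
  [11] S(SK(SK)(IK(I(SS)(SK(SK))))(SK(SK)(III)I))(SK(SK)(SK(SK)(IK(I(SS)(SK(SK))))(SK(SK)(III)I)))
  [12] S(K(IK(I(SS)(SK(SK))))(SK(IK(I(SS)(SK(SK)))))(SK(SK)(III)I))(SK(SK)(SK(SK)(IK(I(SS)(SK(SK))))(SK(SK)(III)I)))
  [13] S(IK(I(SS)(SK(SK)))(SK(SK)(III)I))(SK(SK)(SK(SK)(IK(I(SS)(SK(SK))))(SK(SK)(III)I)))
  [14] S(K(I(SS)(SK(SK)))(SK(SK)(III)I))(SK(SK)(SK(SK)(IK(I(SS)(SK(SK))))(SK(SK)(III)I)))
  [15] S(I(SS)(SK(SK)))(SK(SK)(SK(SK)(IK(I(SS)(SK(SK))))(SK(SK)(III)I)))
  [16] S(SS(SK(SK)))(SK(SK)(SK(SK)(IK(I(SS)(SK(SK))))(SK(SK)(III)I)))
  [17] S(SS(SK(SK)))(K(SK(SK)(IK(I(SS)(SK(SK))))(SK(SK)(III)I))(SK(SK(SK)(IK(I(SS)(SK(SK))))(SK(SK)(III)I))))
  [18] S(SS(SK(SK)))(SK(SK)(IK(I(SS)(SK(SK))))(SK(SK)(III)I))
  [19] S(SS(SK(SK)))(K(IK(I(SS)(SK(SK))))(SK(IK(I(SS)(SK(SK)))))(SK(SK)(III)I))
  [20] S(SS(SK(SK)))(IK(I(SS)(SK(SK)))(SK(SK)(III)I))
  [21] S(SS(SK(SK)))(K(I(SS)(SK(SK)))(SK(SK)(III)I))
  [22] S(SS(SK(SK)))(I(SS)(SK(SK)))
  [23] S(SS(SK(SK)))(SS(SK(SK)))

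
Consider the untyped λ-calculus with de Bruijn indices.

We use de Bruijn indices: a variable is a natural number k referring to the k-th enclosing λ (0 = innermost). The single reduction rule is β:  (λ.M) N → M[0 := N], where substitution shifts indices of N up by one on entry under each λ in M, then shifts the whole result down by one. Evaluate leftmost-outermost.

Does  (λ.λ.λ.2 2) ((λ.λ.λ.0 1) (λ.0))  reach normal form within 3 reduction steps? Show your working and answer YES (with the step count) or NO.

Answer: NO — after 3 steps the term is λ.λ.λ.0 ((λ.λ.λ.0 1) (λ.0)), not yet normal

Reduction:
  start: (λ.λ.λ.2 2) ((λ.λ.λ.0 1) (λ.0))
  [1] λ.λ.(λ.λ.λ.0 1) (λ.0) ((λ.λ.λ.0 1) (λ.0))
  [2] λ.λ.(λ.λ.0 1) ((λ.λ.λ.0 1) (λ.0))
  [3] λ.λ.λ.0 ((λ.λ.λ.0 1) (λ.0))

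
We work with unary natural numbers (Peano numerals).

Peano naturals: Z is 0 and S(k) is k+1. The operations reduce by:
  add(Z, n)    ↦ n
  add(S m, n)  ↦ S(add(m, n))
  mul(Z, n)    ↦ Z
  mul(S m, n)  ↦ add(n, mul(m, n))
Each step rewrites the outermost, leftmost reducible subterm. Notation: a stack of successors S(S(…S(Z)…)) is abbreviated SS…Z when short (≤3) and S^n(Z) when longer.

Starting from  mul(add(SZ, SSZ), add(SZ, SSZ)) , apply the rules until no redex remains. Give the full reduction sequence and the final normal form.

Answer: normal form = S^9(Z)  (in 24 steps)

Reduction:
  start: mul(add(SZ, SSZ), add(SZ, SSZ))
  [1] mul(S(add(Z, SSZ)), add(SZ, SSZ))
  [2] add(add(SZ, SSZ), mul(add(Z, SSZ), add(SZ, SSZ)))
  [3] add(S(add(Z, SSZ)), mul(add(Z, SSZ), add(SZ, SSZ)))
  [4] S(add(add(Z, SSZ), mul(add(Z, SSZ), add(SZ, SSZ))))
  [5] S(add(SSZ, mul(add(Z, SSZ), add(SZ, SSZ))))
  [6] S(S(add(SZ, mul(add(Z, SSZ), add(SZ, SSZ)))))
  [7] S(S(S(add(Z, mul(add(Z, SSZ), add(SZ, SSZ))))))
  [8] S(S(S(mul(add(Z, SSZ), add(SZ, SSZ)))))
  [9] S(S(S(mul(SSZ, add(SZ, SSZ)))))
  [10] S(S(S(add(add(SZ, SSZ), mul(SZ, add(SZ, SSZ))))))
  [11] S(S(S(add(S(add(Z, SSZ)), mul(SZ, add(SZ, SSZ))))))
  [12] S(S(S(S(add(add(Z, SSZ), mul(SZ, add(SZ, SSZ)))))))
  [13] S(S(S(S(add(SSZ, mul(SZ, add(SZ, SSZ)))))))
  [14] S(S(S(S(S(add(SZ, mul(SZ, add(SZ, SSZ))))))))
  [15] S(S(S(S(S(S(add(Z, mul(SZ, add(SZ, SSZ)))))))))
  [16] S(S(S(S(S(S(mul(SZ, add(SZ, SSZ))))))))
  [17] S(S(S(S(S(S(add(add(SZ, SSZ), mul(Z, add(SZ, SSZ)))))))))
  [18] S(S(S(S(S(S(add(S(add(Z, SSZ)), mul(Z, add(SZ, SSZ)))))))))
  [19] S(S(S(S(S(S(S(add(add(Z, SSZ), mul(Z, add(SZ, SSZ))))))))))
  [20] S(S(S(S(S(S(S(add(SSZ, mul(Z, add(SZ, SSZ))))))))))
  [21] S(S(S(S(S(S(S(S(add(SZ, mul(Z, add(SZ, SSZ)))))))))))
  [22] S(S(S(S(S(S(S(S(S(add(Z, mul(Z, add(SZ, SSZ))))))))))))
  [23] S(S(S(S(S(S(S(S(S(mul(Z, add(SZ, SSZ)))))))))))
  [24] S^9(Z)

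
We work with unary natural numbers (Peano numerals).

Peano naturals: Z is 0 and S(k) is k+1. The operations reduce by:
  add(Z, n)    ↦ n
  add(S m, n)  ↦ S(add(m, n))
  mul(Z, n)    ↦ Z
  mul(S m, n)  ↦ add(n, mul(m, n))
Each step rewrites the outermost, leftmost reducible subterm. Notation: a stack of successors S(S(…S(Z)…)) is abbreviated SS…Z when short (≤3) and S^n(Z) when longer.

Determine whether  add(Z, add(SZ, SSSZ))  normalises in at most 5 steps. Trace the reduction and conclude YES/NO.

  start: add(Z, add(SZ, SSSZ))
  [1] add(SZ, SSSZ)
  [2] S(add(Z, SSSZ))
  [3] S^4(Z)

Answer: YES — reaches normal form S^4(Z) in 3 ≤ 5 steps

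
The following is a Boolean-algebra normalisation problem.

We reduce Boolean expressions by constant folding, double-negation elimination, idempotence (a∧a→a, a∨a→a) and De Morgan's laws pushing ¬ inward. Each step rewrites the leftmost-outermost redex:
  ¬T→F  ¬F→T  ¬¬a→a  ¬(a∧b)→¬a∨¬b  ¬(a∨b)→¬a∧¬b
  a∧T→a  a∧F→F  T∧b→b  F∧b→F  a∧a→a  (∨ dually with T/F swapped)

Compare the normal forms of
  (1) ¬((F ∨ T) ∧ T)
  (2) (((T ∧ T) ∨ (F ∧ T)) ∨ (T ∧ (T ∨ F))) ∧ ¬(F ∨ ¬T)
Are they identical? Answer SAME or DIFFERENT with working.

Term A:
  start: ¬((F ∨ T) ∧ T)
  →1  ¬(F ∨ T) ∨ ¬T
  →2  (¬F ∧ ¬T) ∨ ¬T
  →3  (T ∧ ¬T) ∨ ¬T
  →4  ¬T ∨ ¬T
  →5  ¬T
  →6  F

Term B:
  start: (((T ∧ T) ∨ (F ∧ T)) ∨ (T ∧ (T ∨ F))) ∧ ¬(F ∨ ¬T)
  →1  ((T ∨ (F ∧ T)) ∨ (T ∧ (T ∨ F))) ∧ ¬(F ∨ ¬T)
  →2  (T ∨ (T ∧ (T ∨ F))) ∧ ¬(F ∨ ¬T)
  →3  T ∧ ¬(F ∨ ¬T)
  →4  ¬(F ∨ ¬T)
  →5  ¬F ∧ ¬¬T
  →6  T ∧ ¬¬T
  →7  ¬¬T
  →8  T

Answer: DIFFERENT — A ⇓ F, B ⇓ T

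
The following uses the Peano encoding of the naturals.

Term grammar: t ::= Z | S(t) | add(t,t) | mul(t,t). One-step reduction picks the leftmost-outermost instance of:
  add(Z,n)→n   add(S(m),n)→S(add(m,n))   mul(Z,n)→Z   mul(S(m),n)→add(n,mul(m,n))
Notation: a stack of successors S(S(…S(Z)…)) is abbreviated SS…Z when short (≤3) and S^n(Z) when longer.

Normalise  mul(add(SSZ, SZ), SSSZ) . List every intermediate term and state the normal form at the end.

Answer: normal form = S^9(Z)  (in 19 steps)

Reduction:
  start: mul(add(SSZ, SZ), SSSZ)
  [1] mul(S(add(SZ, SZ)), SSSZ)
  [2] add(SSSZ, mul(add(SZ, SZ), SSSZ))
  [3] S(add(SSZ, mul(add(SZ, SZ), SSSZ)))
  [4] S(S(add(SZ, mul(add(SZ, SZ), SSSZ))))
  [5] S(S(S(add(Z, mul(add(SZ, SZ), SSSZ)))))
  [6] S(S(S(mul(add(SZ, SZ), SSSZ))))
  [7] S(S(S(mul(S(add(Z, SZ)), SSSZ))))
  [8] S(S(S(add(SSSZ, mul(add(Z, SZ), SSSZ)))))
  [9] S(S(S(S(add(SSZ, mul(add(Z, SZ), SSSZ))))))
  [10] S(S(S(S(S(add(SZ, mul(add(Z, SZ), SSSZ)))))))
  [11] S(S(S(S(S(S(add(Z, mul(add(Z, SZ), SSSZ))))))))
  [12] S(S(S(S(S(S(mul(add(Z, SZ), SSSZ)))))))
  [13] S(S(S(S(S(S(mul(SZ, SSSZ)))))))
  [14] S(S(S(S(S(S(add(SSSZ, mul(Z, SSSZ))))))))
  [15] S(S(S(S(S(S(S(add(SSZ, mul(Z, SSSZ)))))))))
  [16] S(S(S(S(S(S(S(S(add(SZ, mul(Z, SSSZ))))))))))
  [17] S(S(S(S(S(S(S(S(S(add(Z, mul(Z, SSSZ)))))))))))
  [18] S(S(S(S(S(S(S(S(S(mul(Z, SSSZ))))))))))
  [19] S^9(Z)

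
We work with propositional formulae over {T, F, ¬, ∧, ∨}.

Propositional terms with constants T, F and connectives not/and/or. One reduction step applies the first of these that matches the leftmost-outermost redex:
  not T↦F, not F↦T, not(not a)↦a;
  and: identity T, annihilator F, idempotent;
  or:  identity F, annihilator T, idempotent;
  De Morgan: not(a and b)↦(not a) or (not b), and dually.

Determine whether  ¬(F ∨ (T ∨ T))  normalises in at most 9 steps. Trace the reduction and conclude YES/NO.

  start: ¬(F ∨ (T ∨ T))
  step 1: ¬F ∧ ¬(T ∨ T)
  step 2: T ∧ ¬(T ∨ T)
  step 3: ¬(T ∨ T)
  step 4: ¬T ∧ ¬T
  step 5: ¬T
  step 6: F

Answer: YES — reaches normal form F in 6 ≤ 9 steps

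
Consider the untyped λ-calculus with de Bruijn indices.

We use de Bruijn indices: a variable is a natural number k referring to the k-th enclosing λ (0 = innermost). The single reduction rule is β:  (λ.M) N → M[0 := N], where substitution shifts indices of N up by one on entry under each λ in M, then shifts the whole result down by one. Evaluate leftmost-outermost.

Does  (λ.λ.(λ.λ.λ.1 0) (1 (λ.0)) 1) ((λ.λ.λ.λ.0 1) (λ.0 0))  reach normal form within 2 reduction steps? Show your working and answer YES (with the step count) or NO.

Answer: NO — after 2 steps the term is λ.(λ.λ.1 0) ((λ.λ.λ.λ.0 1) (λ.0 0)), not yet normal

Derivation:
  start: (λ.λ.(λ.λ.λ.1 0) (1 (λ.0)) 1) ((λ.λ.λ.λ.0 1) (λ.0 0))
  →1  λ.(λ.λ.λ.1 0) ((λ.λ.λ.λ.0 1) (λ.0 0) (λ.0)) ((λ.λ.λ.λ.0 1) (λ.0 0))
  →2  λ.(λ.λ.1 0) ((λ.λ.λ.λ.0 1) (λ.0 0))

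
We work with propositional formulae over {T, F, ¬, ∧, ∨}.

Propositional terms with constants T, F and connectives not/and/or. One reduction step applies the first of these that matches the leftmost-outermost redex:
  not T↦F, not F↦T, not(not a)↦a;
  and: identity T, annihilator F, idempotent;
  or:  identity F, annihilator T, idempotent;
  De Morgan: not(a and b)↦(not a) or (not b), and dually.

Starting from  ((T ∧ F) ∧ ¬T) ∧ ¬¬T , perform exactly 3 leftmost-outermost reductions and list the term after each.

  start: ((T ∧ F) ∧ ¬T) ∧ ¬¬T
  [1] (F ∧ ¬T) ∧ ¬¬T
  [2] F ∧ ¬¬T
  [3] F

Answer: after 3 steps: F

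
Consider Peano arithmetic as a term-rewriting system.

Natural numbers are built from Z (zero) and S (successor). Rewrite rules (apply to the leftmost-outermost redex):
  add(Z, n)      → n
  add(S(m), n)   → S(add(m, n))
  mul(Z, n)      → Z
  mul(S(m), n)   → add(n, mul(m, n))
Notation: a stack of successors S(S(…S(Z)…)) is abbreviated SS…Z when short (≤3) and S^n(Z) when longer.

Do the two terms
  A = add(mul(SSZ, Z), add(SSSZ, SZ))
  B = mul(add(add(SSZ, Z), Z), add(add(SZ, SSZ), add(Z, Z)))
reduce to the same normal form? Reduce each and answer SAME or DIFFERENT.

Term A:
  start: add(mul(SSZ, Z), add(SSSZ, SZ))
  [1] add(add(Z, mul(SZ, Z)), add(SSSZ, SZ))
  [2] add(mul(SZ, Z), add(SSSZ, SZ))
  [3] add(add(Z, mul(Z, Z)), add(SSSZ, SZ))
  [4] add(mul(Z, Z), add(SSSZ, SZ))
  [5] add(Z, add(SSSZ, SZ))
  [6] add(SSSZ, SZ)
  [7] S(add(SSZ, SZ))
  [8] S(S(add(SZ, SZ)))
  [9] S(S(S(add(Z, SZ))))
  [10] S^4(Z)

Term B:
  start: mul(add(add(SSZ, Z), Z), add(add(SZ, SSZ), add(Z, Z)))
  [1] mul(add(S(add(SZ, Z)), Z), add(add(SZ, SSZ), add(Z, Z)))
  [2] mul(S(add(add(SZ, Z), Z)), add(add(SZ, SSZ), add(Z, Z)))
  [3] add(add(add(SZ, SSZ), add(Z, Z)), mul(add(add(SZ, Z), Z), add(add(SZ, SSZ), add(Z, Z))))
  [4] add(add(S(add(Z, SSZ)), add(Z, Z)), mul(add(add(SZ, Z), Z), add(add(SZ, SSZ), add(Z, Z))))
  [5] add(S(add(add(Z, SSZ), add(Z, Z))), mul(add(add(SZ, Z), Z), add(add(SZ, SSZ), add(Z, Z))))
  [6] S(add(add(add(Z, SSZ), add(Z, Z)), mul(add(add(SZ, Z), Z), add(add(SZ, SSZ), add(Z, Z)))))
  [7] S(add(add(SSZ, add(Z, Z)), mul(add(add(SZ, Z), Z), add(add(SZ, SSZ), add(Z, Z)))))
  [8] S(add(S(add(SZ, add(Z, Z))), mul(add(add(SZ, Z), Z), add(add(SZ, SSZ), add(Z, Z)))))
  [9] S(S(add(add(SZ, add(Z, Z)), mul(add(add(SZ, Z), Z), add(add(SZ, SSZ), add(Z, Z))))))
  [10] S(S(add(S(add(Z, add(Z, Z))), mul(add(add(SZ, Z), Z), add(add(SZ, SSZ), add(Z, Z))))))
  [11] S(S(S(add(add(Z, add(Z, Z)), mul(add(add(SZ, Z), Z), add(add(SZ, SSZ), add(Z, Z)))))))
  [12] S(S(S(add(add(Z, Z), mul(add(add(SZ, Z), Z), add(add(SZ, SSZ), add(Z, Z)))))))
  [13] S(S(S(add(Z, mul(add(add(SZ, Z), Z), add(add(SZ, SSZ), add(Z, Z)))))))
  [14] S(S(S(mul(add(add(SZ, Z), Z), add(add(SZ, SSZ), add(Z, Z))))))
  [15] S(S(S(mul(add(S(add(Z, Z)), Z), add(add(SZ, SSZ), add(Z, Z))))))
  [16] S(S(S(mul(S(add(add(Z, Z), Z)), add(add(SZ, SSZ), add(Z, Z))))))
  [17] S(S(S(add(add(add(SZ, SSZ), add(Z, Z)), mul(add(add(Z, Z), Z), add(add(SZ, SSZ), add(Z, Z)))))))
  [18] S(S(S(add(add(S(add(Z, SSZ)), add(Z, Z)), mul(add(add(Z, Z), Z), add(add(SZ, SSZ), add(Z, Z)))))))
  [19] S(S(S(add(S(add(add(Z, SSZ), add(Z, Z))), mul(add(add(Z, Z), Z), add(add(SZ, SSZ), add(Z, Z)))))))
  [20] S(S(S(S(add(add(add(Z, SSZ), add(Z, Z)), mul(add(add(Z, Z), Z), add(add(SZ, SSZ), add(Z, Z))))))))
  [21] S(S(S(S(add(add(SSZ, add(Z, Z)), mul(add(add(Z, Z), Z), add(add(SZ, SSZ), add(Z, Z))))))))
  [22] S(S(S(S(add(S(add(SZ, add(Z, Z))), mul(add(add(Z, Z), Z), add(add(SZ, SSZ), add(Z, Z))))))))
  [23] S(S(S(S(S(add(add(SZ, add(Z, Z)), mul(add(add(Z, Z), Z), add(add(SZ, SSZ), add(Z, Z)))))))))
  [24] S(S(S(S(S(add(S(add(Z, add(Z, Z))), mul(add(add(Z, Z), Z), add(add(SZ, SSZ), add(Z, Z)))))))))
  [25] S(S(S(S(S(S(add(add(Z, add(Z, Z)), mul(add(add(Z, Z), Z), add(add(SZ, SSZ), add(Z, Z))))))))))
  [26] S(S(S(S(S(S(add(add(Z, Z), mul(add(add(Z, Z), Z), add(add(SZ, SSZ), add(Z, Z))))))))))
  [27] S(S(S(S(S(S(add(Z, mul(add(add(Z, Z), Z), add(add(SZ, SSZ), add(Z, Z))))))))))
  [28] S(S(S(S(S(S(mul(add(add(Z, Z), Z), add(add(SZ, SSZ), add(Z, Z)))))))))
  [29] S(S(S(S(S(S(mul(add(Z, Z), add(add(SZ, SSZ), add(Z, Z)))))))))
  [30] S(S(S(S(S(S(mul(Z, add(add(SZ, SSZ), add(Z, Z)))))))))
  [31] S^6(Z)

Answer: DIFFERENT — A ⇓ S^4(Z), B ⇓ S^6(Z)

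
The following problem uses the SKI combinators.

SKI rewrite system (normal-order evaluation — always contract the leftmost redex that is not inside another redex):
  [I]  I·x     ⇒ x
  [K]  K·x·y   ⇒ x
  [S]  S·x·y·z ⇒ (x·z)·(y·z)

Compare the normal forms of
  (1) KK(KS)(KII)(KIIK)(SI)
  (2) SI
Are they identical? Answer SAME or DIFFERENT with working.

Answer: SAME — A ⇓ SI, B ⇓ SI

Derivation:
Term A:
  start: KK(KS)(KII)(KIIK)(SI)
  →1  K(KII)(KIIK)(SI)
  →2  KII(SI)
  →3  I(SI)
  →4  SI

Term B:
  start: SI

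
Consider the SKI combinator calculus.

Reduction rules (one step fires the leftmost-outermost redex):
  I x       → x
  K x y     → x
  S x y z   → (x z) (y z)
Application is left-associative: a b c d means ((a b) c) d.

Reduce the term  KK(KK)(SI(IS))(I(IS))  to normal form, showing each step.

  start: KK(KK)(SI(IS))(I(IS))
  →1  K(SI(IS))(I(IS))
  →2  SI(IS)
  →3  SIS

Answer: normal form = SIS  (in 3 steps)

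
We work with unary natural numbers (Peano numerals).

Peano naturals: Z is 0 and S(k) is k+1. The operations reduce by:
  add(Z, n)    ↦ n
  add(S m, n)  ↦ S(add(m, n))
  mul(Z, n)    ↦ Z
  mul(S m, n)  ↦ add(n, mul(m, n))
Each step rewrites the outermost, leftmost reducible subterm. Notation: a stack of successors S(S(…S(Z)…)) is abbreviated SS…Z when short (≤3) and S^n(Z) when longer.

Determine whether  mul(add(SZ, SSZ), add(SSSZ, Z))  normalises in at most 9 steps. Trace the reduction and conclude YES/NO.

Answer: NO — after 9 steps the term is S(S(S(add(Z, mul(add(Z, SSZ), add(SSSZ, Z)))))), not yet normal

Working:
  start: mul(add(SZ, SSZ), add(SSSZ, Z))
  [1] mul(S(add(Z, SSZ)), add(SSSZ, Z))
  [2] add(add(SSSZ, Z), mul(add(Z, SSZ), add(SSSZ, Z)))
  [3] add(S(add(SSZ, Z)), mul(add(Z, SSZ), add(SSSZ, Z)))
  [4] S(add(add(SSZ, Z), mul(add(Z, SSZ), add(SSSZ, Z))))
  [5] S(add(S(add(SZ, Z)), mul(add(Z, SSZ), add(SSSZ, Z))))
  [6] S(S(add(add(SZ, Z), mul(add(Z, SSZ), add(SSSZ, Z)))))
  [7] S(S(add(S(add(Z, Z)), mul(add(Z, SSZ), add(SSSZ, Z)))))
  [8] S(S(S(add(add(Z, Z), mul(add(Z, SSZ), add(SSSZ, Z))))))
  [9] S(S(S(add(Z, mul(add(Z, SSZ), add(SSSZ, Z))))))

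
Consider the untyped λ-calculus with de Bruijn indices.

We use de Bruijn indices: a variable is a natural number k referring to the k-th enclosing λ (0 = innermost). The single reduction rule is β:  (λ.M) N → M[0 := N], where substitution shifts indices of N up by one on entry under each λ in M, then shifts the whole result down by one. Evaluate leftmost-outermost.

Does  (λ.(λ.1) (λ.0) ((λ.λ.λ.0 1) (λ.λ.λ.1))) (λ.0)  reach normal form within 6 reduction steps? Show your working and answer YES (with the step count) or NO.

Answer: YES — reaches normal form λ.λ.0 1 in 4 ≤ 6 steps

Working:
  start: (λ.(λ.1) (λ.0) ((λ.λ.λ.0 1) (λ.λ.λ.1))) (λ.0)
  →1  (λ.λ.0) (λ.0) ((λ.λ.λ.0 1) (λ.λ.λ.1))
  →2  (λ.0) ((λ.λ.λ.0 1) (λ.λ.λ.1))
  →3  (λ.λ.λ.0 1) (λ.λ.λ.1)
  →4  λ.λ.0 1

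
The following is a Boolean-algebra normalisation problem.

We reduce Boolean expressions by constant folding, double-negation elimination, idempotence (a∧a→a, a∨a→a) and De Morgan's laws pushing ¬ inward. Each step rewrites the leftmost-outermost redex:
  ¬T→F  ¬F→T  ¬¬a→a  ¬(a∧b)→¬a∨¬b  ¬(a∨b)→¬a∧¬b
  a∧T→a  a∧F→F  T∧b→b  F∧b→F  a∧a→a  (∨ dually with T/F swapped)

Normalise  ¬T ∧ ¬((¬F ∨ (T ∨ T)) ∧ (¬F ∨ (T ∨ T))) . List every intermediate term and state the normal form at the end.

  start: ¬T ∧ ¬((¬F ∨ (T ∨ T)) ∧ (¬F ∨ (T ∨ T)))
  [1] F ∧ ¬((¬F ∨ (T ∨ T)) ∧ (¬F ∨ (T ∨ T)))
  [2] F

Answer: normal form = F  (in 2 steps)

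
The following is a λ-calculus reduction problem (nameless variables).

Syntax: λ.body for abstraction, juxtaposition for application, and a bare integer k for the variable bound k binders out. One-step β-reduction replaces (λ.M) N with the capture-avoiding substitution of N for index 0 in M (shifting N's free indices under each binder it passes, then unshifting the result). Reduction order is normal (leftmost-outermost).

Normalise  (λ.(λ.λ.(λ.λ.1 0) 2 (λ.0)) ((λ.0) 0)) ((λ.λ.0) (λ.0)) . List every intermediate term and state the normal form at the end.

  start: (λ.(λ.λ.(λ.λ.1 0) 2 (λ.0)) ((λ.0) 0)) ((λ.λ.0) (λ.0))
  step 1: (λ.λ.(λ.λ.1 0) ((λ.λ.0) (λ.0)) (λ.0)) ((λ.0) ((λ.λ.0) (λ.0)))
  step 2: λ.(λ.λ.1 0) ((λ.λ.0) (λ.0)) (λ.0)
  step 3: λ.(λ.(λ.λ.0) (λ.0) 0) (λ.0)
  step 4: λ.(λ.λ.0) (λ.0) (λ.0)
  step 5: λ.(λ.0) (λ.0)
  step 6: λ.λ.0

Answer: normal form = λ.λ.0  (in 6 steps)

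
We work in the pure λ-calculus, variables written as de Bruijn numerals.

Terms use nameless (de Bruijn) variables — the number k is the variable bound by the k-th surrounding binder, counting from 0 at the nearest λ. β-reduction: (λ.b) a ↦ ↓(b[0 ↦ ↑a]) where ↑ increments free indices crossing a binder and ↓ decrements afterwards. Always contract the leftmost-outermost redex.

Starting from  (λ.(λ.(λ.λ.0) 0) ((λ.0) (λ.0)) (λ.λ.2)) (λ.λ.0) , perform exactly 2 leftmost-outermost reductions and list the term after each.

  start: (λ.(λ.(λ.λ.0) 0) ((λ.0) (λ.0)) (λ.λ.2)) (λ.λ.0)
  →1  (λ.(λ.λ.0) 0) ((λ.0) (λ.0)) (λ.λ.λ.λ.0)
  →2  (λ.λ.0) ((λ.0) (λ.0)) (λ.λ.λ.λ.0)

Answer: after 2 steps: (λ.λ.0) ((λ.0) (λ.0)) (λ.λ.λ.λ.0)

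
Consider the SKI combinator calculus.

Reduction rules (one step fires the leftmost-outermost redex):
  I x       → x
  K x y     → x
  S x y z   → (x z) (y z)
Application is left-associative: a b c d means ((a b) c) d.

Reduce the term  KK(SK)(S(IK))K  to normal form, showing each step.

  start: KK(SK)(S(IK))K
  →1  K(S(IK))K
  →2  S(IK)
  →3  SK

Answer: normal form = SK  (in 3 steps)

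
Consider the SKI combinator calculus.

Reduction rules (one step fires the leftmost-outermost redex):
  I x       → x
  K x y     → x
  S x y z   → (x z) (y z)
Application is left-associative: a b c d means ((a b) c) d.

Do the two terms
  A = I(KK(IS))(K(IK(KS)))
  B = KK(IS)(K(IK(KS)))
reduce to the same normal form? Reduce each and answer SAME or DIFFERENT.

Term A:
  start: I(KK(IS))(K(IK(KS)))
  [1] KK(IS)(K(IK(KS)))
  [2] K(K(IK(KS)))
  [3] K(K(K(KS)))

Term B:
  start: KK(IS)(K(IK(KS)))
  [1] K(K(IK(KS)))
  [2] K(K(K(KS)))

Answer: SAME — A ⇓ K(K(K(KS))), B ⇓ K(K(K(KS)))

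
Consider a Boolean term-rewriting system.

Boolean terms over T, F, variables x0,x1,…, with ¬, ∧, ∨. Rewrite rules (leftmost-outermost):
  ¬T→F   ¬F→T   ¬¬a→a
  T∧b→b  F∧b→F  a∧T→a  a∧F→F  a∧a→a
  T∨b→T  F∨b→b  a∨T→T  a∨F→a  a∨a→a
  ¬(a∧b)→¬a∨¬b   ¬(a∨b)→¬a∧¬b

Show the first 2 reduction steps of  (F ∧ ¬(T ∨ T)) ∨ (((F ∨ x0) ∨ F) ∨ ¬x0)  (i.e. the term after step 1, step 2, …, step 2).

  start: (F ∧ ¬(T ∨ T)) ∨ (((F ∨ x0) ∨ F) ∨ ¬x0)
  step 1: F ∨ (((F ∨ x0) ∨ F) ∨ ¬x0)
  step 2: ((F ∨ x0) ∨ F) ∨ ¬x0

Answer: after 2 steps: ((F ∨ x0) ∨ F) ∨ ¬x0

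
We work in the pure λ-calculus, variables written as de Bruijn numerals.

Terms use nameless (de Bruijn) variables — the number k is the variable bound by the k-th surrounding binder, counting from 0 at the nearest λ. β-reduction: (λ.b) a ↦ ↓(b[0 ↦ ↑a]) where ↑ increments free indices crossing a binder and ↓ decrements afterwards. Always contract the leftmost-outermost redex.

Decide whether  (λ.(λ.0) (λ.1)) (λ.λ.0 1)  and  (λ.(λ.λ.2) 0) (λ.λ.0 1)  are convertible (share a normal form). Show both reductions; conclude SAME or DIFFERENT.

Answer: SAME — A ⇓ λ.λ.λ.0 1, B ⇓ λ.λ.λ.0 1

Derivation:
Term A:
  start: (λ.(λ.0) (λ.1)) (λ.λ.0 1)
  [1] (λ.0) (λ.λ.λ.0 1)
  [2] λ.λ.λ.0 1

Term B:
  start: (λ.(λ.λ.2) 0) (λ.λ.0 1)
  [1] (λ.λ.λ.λ.0 1) (λ.λ.0 1)
  [2] λ.λ.λ.0 1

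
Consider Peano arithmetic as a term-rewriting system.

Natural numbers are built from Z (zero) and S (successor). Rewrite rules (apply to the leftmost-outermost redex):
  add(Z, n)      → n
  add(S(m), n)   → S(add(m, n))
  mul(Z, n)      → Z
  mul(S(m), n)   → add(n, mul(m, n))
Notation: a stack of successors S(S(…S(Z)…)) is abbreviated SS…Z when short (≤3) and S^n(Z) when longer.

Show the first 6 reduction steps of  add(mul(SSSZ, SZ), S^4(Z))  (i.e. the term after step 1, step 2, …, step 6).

Answer: after 6 steps: S(add(S(add(Z, mul(SZ, SZ))), S^4(Z)))

Working:
  start: add(mul(SSSZ, SZ), S^4(Z))
  step 1: add(add(SZ, mul(SSZ, SZ)), S^4(Z))
  step 2: add(S(add(Z, mul(SSZ, SZ))), S^4(Z))
  step 3: S(add(add(Z, mul(SSZ, SZ)), S^4(Z)))
  step 4: S(add(mul(SSZ, SZ), S^4(Z)))
  step 5: S(add(add(SZ, mul(SZ, SZ)), S^4(Z)))
  step 6: S(add(S(add(Z, mul(SZ, SZ))), S^4(Z)))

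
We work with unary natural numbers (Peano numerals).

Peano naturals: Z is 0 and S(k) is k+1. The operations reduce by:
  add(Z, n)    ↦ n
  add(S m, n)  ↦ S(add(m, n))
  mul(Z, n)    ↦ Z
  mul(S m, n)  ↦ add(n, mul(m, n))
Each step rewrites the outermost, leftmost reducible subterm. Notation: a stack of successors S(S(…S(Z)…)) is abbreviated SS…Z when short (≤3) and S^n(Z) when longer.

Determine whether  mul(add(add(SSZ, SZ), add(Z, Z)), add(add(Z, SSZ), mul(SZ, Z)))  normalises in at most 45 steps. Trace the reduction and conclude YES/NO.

  start: mul(add(add(SSZ, SZ), add(Z, Z)), add(add(Z, SSZ), mul(SZ, Z)))
  step 1: mul(add(S(add(SZ, SZ)), add(Z, Z)), add(add(Z, SSZ), mul(SZ, Z)))
  step 2: mul(S(add(add(SZ, SZ), add(Z, Z))), add(add(Z, SSZ), mul(SZ, Z)))
  step 3: add(add(add(Z, SSZ), mul(SZ, Z)), mul(add(add(SZ, SZ), add(Z, Z)), add(add(Z, SSZ), mul(SZ, Z))))
  step 4: add(add(SSZ, mul(SZ, Z)), mul(add(add(SZ, SZ), add(Z, Z)), add(add(Z, SSZ), mul(SZ, Z))))
  step 5: add(S(add(SZ, mul(SZ, Z))), mul(add(add(SZ, SZ), add(Z, Z)), add(add(Z, SSZ), mul(SZ, Z))))
  step 6: S(add(add(SZ, mul(SZ, Z)), mul(add(add(SZ, SZ), add(Z, Z)), add(add(Z, SSZ), mul(SZ, Z)))))
  step 7: S(add(S(add(Z, mul(SZ, Z))), mul(add(add(SZ, SZ), add(Z, Z)), add(add(Z, SSZ), mul(SZ, Z)))))
  step 8: S(S(add(add(Z, mul(SZ, Z)), mul(add(add(SZ, SZ), add(Z, Z)), add(add(Z, SSZ), mul(SZ, Z))))))
  step 9: S(S(add(mul(SZ, Z), mul(add(add(SZ, SZ), add(Z, Z)), add(add(Z, SSZ), mul(SZ, Z))))))
  step 10: S(S(add(add(Z, mul(Z, Z)), mul(add(add(SZ, SZ), add(Z, Z)), add(add(Z, SSZ), mul(SZ, Z))))))
  step 11: S(S(add(mul(Z, Z), mul(add(add(SZ, SZ), add(Z, Z)), add(add(Z, SSZ), mul(SZ, Z))))))
  step 12: S(S(add(Z, mul(add(add(SZ, SZ), add(Z, Z)), add(add(Z, SSZ), mul(SZ, Z))))))
  step 13: S(S(mul(add(add(SZ, SZ), add(Z, Z)), add(add(Z, SSZ), mul(SZ, Z)))))
  step 14: S(S(mul(add(S(add(Z, SZ)), add(Z, Z)), add(add(Z, SSZ), mul(SZ, Z)))))
  step 15: S(S(mul(S(add(add(Z, SZ), add(Z, Z))), add(add(Z, SSZ), mul(SZ, Z)))))
  step 16: S(S(add(add(add(Z, SSZ), mul(SZ, Z)), mul(add(add(Z, SZ), add(Z, Z)), add(add(Z, SSZ), mul(SZ, Z))))))
  step 17: S(S(add(add(SSZ, mul(SZ, Z)), mul(add(add(Z, SZ), add(Z, Z)), add(add(Z, SSZ), mul(SZ, Z))))))
  step 18: S(S(add(S(add(SZ, mul(SZ, Z))), mul(add(add(Z, SZ), add(Z, Z)), add(add(Z, SSZ), mul(SZ, Z))))))
  step 19: S(S(S(add(add(SZ, mul(SZ, Z)), mul(add(add(Z, SZ), add(Z, Z)), add(add(Z, SSZ), mul(SZ, Z)))))))
  step 20: S(S(S(add(S(add(Z, mul(SZ, Z))), mul(add(add(Z, SZ), add(Z, Z)), add(add(Z, SSZ), mul(SZ, Z)))))))
  step 21: S(S(S(S(add(add(Z, mul(SZ, Z)), mul(add(add(Z, SZ), add(Z, Z)), add(add(Z, SSZ), mul(SZ, Z))))))))
  step 22: S(S(S(S(add(mul(SZ, Z), mul(add(add(Z, SZ), add(Z, Z)), add(add(Z, SSZ), mul(SZ, Z))))))))
  step 23: S(S(S(S(add(add(Z, mul(Z, Z)), mul(add(add(Z, SZ), add(Z, Z)), add(add(Z, SSZ), mul(SZ, Z))))))))
  step 24: S(S(S(S(add(mul(Z, Z), mul(add(add(Z, SZ), add(Z, Z)), add(add(Z, SSZ), mul(SZ, Z))))))))
  step 25: S(S(S(S(add(Z, mul(add(add(Z, SZ), add(Z, Z)), add(add(Z, SSZ), mul(SZ, Z))))))))
  step 26: S(S(S(S(mul(add(add(Z, SZ), add(Z, Z)), add(add(Z, SSZ), mul(SZ, Z)))))))
  step 27: S(S(S(S(mul(add(SZ, add(Z, Z)), add(add(Z, SSZ), mul(SZ, Z)))))))
  step 28: S(S(S(S(mul(S(add(Z, add(Z, Z))), add(add(Z, SSZ), mul(SZ, Z)))))))
  step 29: S(S(S(S(add(add(add(Z, SSZ), mul(SZ, Z)), mul(add(Z, add(Z, Z)), add(add(Z, SSZ), mul(SZ, Z))))))))
  step 30: S(S(S(S(add(add(SSZ, mul(SZ, Z)), mul(add(Z, add(Z, Z)), add(add(Z, SSZ), mul(SZ, Z))))))))
  step 31: S(S(S(S(add(S(add(SZ, mul(SZ, Z))), mul(add(Z, add(Z, Z)), add(add(Z, SSZ), mul(SZ, Z))))))))
  step 32: S(S(S(S(S(add(add(SZ, mul(SZ, Z)), mul(add(Z, add(Z, Z)), add(add(Z, SSZ), mul(SZ, Z)))))))))
  step 33: S(S(S(S(S(add(S(add(Z, mul(SZ, Z))), mul(add(Z, add(Z, Z)), add(add(Z, SSZ), mul(SZ, Z)))))))))
  step 34: S(S(S(S(S(S(add(add(Z, mul(SZ, Z)), mul(add(Z, add(Z, Z)), add(add(Z, SSZ), mul(SZ, Z))))))))))
  step 35: S(S(S(S(S(S(add(mul(SZ, Z), mul(add(Z, add(Z, Z)), add(add(Z, SSZ), mul(SZ, Z))))))))))
  step 36: S(S(S(S(S(S(add(add(Z, mul(Z, Z)), mul(add(Z, add(Z, Z)), add(add(Z, SSZ), mul(SZ, Z))))))))))
  step 37: S(S(S(S(S(S(add(mul(Z, Z), mul(add(Z, add(Z, Z)), add(add(Z, SSZ), mul(SZ, Z))))))))))
  step 38: S(S(S(S(S(S(add(Z, mul(add(Z, add(Z, Z)), add(add(Z, SSZ), mul(SZ, Z))))))))))
  step 39: S(S(S(S(S(S(mul(add(Z, add(Z, Z)), add(add(Z, SSZ), mul(SZ, Z)))))))))
  step 40: S(S(S(S(S(S(mul(add(Z, Z), add(add(Z, SSZ), mul(SZ, Z)))))))))
  step 41: S(S(S(S(S(S(mul(Z, add(add(Z, SSZ), mul(SZ, Z)))))))))
  step 42: S^6(Z)

Answer: YES — reaches normal form S^6(Z) in 42 ≤ 45 steps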